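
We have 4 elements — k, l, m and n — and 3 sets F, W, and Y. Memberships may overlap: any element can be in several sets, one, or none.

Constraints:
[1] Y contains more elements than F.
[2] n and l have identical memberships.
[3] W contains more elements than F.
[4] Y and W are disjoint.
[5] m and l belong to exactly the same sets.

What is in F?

F = {}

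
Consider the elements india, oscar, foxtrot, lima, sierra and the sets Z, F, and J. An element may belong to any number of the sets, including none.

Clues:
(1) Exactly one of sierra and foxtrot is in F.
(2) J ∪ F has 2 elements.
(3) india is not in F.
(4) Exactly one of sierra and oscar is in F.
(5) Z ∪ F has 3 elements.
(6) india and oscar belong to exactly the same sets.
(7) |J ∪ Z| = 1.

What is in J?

J = {}

From (3): india ∉ F.
(6): oscar matches india: oscar ∉ F.
(4) (exactly one): sierra ∈ F.
(1) (exactly one): foxtrot ∉ F.
Suppose india ∈ J: no assignment then satisfies all the clues, so india ∉ J.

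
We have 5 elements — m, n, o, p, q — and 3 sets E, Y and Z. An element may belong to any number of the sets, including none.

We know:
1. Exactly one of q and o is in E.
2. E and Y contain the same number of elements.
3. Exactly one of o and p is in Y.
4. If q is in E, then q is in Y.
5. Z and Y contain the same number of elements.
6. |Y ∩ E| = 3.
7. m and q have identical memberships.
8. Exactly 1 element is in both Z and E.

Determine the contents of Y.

Y = {m, p, q}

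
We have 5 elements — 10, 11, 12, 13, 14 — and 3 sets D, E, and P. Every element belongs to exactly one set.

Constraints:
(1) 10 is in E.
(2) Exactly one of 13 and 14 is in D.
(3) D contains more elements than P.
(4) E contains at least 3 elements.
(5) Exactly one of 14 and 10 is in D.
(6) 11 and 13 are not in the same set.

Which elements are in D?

D = {11, 14}

From (1): 10 ∈ E.
(5) (exactly one): 14 ∈ D.
(2) (exactly one): 13 ∉ D.
Suppose 11 ∉ D: no assignment then satisfies all the clues, so 11 ∈ D.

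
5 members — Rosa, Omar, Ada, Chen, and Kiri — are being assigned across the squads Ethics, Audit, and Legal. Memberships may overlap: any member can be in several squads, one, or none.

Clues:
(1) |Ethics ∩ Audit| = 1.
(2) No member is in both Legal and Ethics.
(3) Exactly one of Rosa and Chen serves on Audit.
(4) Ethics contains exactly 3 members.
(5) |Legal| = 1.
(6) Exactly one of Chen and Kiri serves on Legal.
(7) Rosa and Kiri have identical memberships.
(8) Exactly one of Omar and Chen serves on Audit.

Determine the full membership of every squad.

Ethics = {Ada, Kiri, Rosa}; Audit = {Ada, Chen}; Legal = {Chen}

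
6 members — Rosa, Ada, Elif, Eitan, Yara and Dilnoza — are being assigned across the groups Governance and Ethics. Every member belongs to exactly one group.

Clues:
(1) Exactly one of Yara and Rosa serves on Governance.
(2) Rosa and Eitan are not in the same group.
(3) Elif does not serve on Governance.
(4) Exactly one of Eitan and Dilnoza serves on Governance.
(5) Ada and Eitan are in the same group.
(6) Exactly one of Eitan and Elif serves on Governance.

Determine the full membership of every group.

From (3): Elif ∉ Governance.
(6) (exactly one): Eitan ∈ Governance.
Only one group left: Elif ∈ Ethics.
(2): Rosa ∉ Governance.
(4) (exactly one): Dilnoza ∉ Governance.
(5): Ada matches Eitan: Ada ∈ Governance.
Only one group left: Rosa ∈ Ethics.
Only one group left: Dilnoza ∈ Ethics.
(1) (exactly one): Yara ∈ Governance.

Governance = {Ada, Eitan, Yara}; Ethics = {Dilnoza, Elif, Rosa}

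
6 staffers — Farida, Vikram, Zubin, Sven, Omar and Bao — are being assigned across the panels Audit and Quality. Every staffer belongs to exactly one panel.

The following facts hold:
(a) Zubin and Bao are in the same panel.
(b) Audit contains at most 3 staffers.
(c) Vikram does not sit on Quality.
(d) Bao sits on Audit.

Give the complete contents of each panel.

Audit = {Bao, Vikram, Zubin}; Quality = {Farida, Omar, Sven}

From (c): Vikram ∉ Quality.
From (d): Bao ∈ Audit.
(a): Zubin matches Bao: Zubin ∈ Audit.
Only one panel left: Vikram ∈ Audit.
(b): Audit already has 3, so the rest are out.
Only one panel left: Farida ∈ Quality.
Only one panel left: Sven ∈ Quality.
Only one panel left: Omar ∈ Quality.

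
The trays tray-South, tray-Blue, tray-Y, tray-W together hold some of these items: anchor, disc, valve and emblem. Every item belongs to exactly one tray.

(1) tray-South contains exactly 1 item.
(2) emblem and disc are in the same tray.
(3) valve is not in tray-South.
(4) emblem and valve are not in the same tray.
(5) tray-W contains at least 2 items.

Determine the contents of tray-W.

tray-W = {disc, emblem}

From (3): valve ∉ tray-South.
Suppose anchor ∈ tray-W: no assignment then satisfies all the clues, so anchor ∉ tray-W.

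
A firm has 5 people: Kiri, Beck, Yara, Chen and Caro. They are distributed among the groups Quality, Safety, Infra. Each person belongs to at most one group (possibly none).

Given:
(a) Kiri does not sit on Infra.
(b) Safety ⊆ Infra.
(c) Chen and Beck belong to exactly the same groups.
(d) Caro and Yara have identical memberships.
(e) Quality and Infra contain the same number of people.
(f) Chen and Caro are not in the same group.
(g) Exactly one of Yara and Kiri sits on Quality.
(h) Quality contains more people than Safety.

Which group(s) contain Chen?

Chen: Infra

From (a): Kiri ∉ Infra.
(b) contrapositive: Kiri ∉ Safety.
Suppose Chen ∈ Quality: no assignment then satisfies all the clues, so Chen ∉ Quality.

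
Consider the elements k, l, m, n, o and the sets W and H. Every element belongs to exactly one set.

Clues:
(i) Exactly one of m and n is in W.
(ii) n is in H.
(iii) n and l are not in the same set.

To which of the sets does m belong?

From (ii): n ∈ H.
(i) (exactly one): m ∈ W.
(iii): l ∉ H.
Only one set left: l ∈ W.

m: W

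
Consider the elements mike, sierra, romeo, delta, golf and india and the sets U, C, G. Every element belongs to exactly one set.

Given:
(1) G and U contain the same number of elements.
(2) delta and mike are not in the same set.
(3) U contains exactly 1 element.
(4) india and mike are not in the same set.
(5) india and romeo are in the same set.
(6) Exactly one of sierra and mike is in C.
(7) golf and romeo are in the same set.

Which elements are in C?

C = {golf, india, romeo, sierra}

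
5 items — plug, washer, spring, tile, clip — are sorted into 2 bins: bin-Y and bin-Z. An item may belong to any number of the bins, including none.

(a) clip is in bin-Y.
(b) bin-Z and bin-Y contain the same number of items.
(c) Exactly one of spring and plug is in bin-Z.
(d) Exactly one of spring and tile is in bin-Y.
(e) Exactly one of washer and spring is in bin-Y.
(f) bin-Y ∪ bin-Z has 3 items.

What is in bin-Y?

bin-Y = {clip, spring}

From (a): clip ∈ bin-Y.
Suppose plug ∈ bin-Y: no assignment then satisfies all the clues, so plug ∉ bin-Y.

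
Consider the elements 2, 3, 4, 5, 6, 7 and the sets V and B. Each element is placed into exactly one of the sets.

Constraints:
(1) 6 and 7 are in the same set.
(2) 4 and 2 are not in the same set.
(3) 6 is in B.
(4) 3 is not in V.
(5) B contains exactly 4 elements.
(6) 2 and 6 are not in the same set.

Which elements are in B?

B = {3, 4, 6, 7}

From (3): 6 ∈ B.
From (4): 3 ∉ V.
(1): 7 matches 6: 7 ∉ V.
(1): 7 matches 6: 7 ∈ B.
(6): 2 ∉ B.
Only one set left: 2 ∈ V.
Only one set left: 3 ∈ B.
(2): 4 ∉ V.
Only one set left: 4 ∈ B.
(5): B already has 4, so the rest are out.
Only one set left: 5 ∈ V.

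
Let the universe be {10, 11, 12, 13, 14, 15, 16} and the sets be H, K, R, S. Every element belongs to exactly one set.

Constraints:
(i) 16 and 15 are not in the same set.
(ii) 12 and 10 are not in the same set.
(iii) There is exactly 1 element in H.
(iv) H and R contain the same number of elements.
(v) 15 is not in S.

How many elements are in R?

1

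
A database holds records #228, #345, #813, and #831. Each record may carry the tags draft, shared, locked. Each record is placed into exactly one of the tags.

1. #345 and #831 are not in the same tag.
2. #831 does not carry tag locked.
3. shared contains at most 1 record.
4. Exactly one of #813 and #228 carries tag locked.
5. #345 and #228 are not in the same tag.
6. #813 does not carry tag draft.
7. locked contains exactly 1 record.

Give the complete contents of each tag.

draft = {#228, #831}; shared = {#345}; locked = {#813}

From (2): #831 ∉ locked.
From (6): #813 ∉ draft.
Suppose #228 ∉ draft: no assignment then satisfies all the clues, so #228 ∈ draft.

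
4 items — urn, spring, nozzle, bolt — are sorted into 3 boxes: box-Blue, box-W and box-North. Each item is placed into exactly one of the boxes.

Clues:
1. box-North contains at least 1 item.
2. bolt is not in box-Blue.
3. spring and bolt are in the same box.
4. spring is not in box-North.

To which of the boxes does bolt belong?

From (2): bolt ∉ box-Blue.
From (4): spring ∉ box-North.
(3): spring matches bolt: spring ∉ box-Blue.
(3): bolt matches spring: bolt ∉ box-North.
Only one box left: spring ∈ box-W.
Only one box left: bolt ∈ box-W.

bolt: box-W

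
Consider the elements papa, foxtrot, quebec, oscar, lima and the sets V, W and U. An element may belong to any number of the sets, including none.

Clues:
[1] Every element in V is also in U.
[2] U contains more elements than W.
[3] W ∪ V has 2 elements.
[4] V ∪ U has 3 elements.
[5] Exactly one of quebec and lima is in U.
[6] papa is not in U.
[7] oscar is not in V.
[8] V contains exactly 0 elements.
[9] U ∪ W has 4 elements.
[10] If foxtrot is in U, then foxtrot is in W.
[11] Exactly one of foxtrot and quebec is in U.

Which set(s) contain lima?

lima: U

From (6): papa ∉ U.
From (7): oscar ∉ V.
(1) contrapositive: papa ∉ V.
(8): V already has 0, so the rest are out.
Suppose lima ∈ W: no assignment then satisfies all the clues, so lima ∉ W.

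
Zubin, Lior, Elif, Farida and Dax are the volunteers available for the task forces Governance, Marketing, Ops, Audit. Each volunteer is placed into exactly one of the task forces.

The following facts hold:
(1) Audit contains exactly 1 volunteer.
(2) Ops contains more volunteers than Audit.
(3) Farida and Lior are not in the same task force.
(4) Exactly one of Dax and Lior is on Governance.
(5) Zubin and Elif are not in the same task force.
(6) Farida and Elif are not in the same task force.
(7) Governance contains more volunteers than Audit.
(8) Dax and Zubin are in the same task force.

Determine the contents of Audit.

Audit = {Farida}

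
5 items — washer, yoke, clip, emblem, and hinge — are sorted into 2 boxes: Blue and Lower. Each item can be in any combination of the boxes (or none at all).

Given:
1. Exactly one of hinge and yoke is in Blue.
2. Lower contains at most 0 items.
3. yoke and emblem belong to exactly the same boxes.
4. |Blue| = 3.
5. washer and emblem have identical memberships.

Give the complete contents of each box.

Blue = {emblem, washer, yoke}; Lower = {}

(2): Lower already has 0, so the rest are out.
Suppose washer ∉ Blue: no assignment then satisfies all the clues, so washer ∈ Blue.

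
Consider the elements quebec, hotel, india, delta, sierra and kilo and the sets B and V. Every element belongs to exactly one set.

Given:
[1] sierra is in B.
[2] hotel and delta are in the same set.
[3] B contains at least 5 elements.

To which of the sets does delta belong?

delta: B

From (1): sierra ∈ B.
Suppose delta ∉ B: no assignment then satisfies all the clues, so delta ∈ B.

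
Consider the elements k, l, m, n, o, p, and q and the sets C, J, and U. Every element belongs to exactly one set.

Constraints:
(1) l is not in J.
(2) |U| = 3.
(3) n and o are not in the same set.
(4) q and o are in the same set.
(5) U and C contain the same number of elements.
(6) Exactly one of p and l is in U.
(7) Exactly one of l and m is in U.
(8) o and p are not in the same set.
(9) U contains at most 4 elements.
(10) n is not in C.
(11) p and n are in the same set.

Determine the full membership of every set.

C = {l, o, q}; J = {k}; U = {m, n, p}

From (1): l ∉ J.
From (10): n ∉ C.
(11): p matches n: p ∉ C.
Suppose k ∈ C: no assignment then satisfies all the clues, so k ∉ C.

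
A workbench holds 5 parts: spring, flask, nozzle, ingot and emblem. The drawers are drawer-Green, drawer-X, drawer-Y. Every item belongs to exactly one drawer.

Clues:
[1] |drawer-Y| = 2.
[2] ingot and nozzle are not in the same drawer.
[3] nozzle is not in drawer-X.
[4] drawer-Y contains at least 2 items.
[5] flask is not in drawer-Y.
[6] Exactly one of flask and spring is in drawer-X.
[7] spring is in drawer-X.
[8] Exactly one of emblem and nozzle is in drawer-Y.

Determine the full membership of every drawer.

drawer-Green = {flask, nozzle}; drawer-X = {spring}; drawer-Y = {emblem, ingot}

From (3): nozzle ∉ drawer-X.
From (5): flask ∉ drawer-Y.
From (7): spring ∈ drawer-X.
(6) (exactly one): flask ∉ drawer-X.
Only one drawer left: flask ∈ drawer-Green.
Suppose nozzle ∉ drawer-Green: no assignment then satisfies all the clues, so nozzle ∈ drawer-Green.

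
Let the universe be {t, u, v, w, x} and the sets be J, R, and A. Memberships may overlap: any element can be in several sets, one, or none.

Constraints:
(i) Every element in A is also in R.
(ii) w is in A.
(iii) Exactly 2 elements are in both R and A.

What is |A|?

2

From (ii): w ∈ A.
(i) with w ∈ A: w ∈ R.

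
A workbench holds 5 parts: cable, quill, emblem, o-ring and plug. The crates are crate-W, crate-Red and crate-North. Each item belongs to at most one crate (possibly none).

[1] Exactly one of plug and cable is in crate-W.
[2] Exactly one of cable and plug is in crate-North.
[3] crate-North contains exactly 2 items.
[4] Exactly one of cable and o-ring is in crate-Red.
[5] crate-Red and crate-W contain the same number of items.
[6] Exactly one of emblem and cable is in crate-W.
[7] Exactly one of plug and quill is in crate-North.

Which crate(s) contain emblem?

emblem: crate-North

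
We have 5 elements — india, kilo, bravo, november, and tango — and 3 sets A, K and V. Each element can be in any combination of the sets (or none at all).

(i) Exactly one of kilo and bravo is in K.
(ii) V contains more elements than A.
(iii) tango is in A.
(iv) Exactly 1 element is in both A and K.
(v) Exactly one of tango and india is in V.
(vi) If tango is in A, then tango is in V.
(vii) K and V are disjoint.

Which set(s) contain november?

november: V

From (iii): tango ∈ A.
(vi): tango ∈ V.
(vii) (disjoint): tango ∉ K.
(v) (exactly one): india ∉ V.
Suppose november ∈ A: no assignment then satisfies all the clues, so november ∉ A.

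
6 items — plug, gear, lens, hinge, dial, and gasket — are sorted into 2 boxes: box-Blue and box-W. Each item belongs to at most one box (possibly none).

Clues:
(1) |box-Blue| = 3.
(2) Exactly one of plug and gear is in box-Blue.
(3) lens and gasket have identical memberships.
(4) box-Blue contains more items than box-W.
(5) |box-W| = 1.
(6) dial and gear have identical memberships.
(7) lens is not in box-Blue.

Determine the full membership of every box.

From (7): lens ∉ box-Blue.
(3): gasket matches lens: gasket ∉ box-Blue.
Suppose plug ∈ box-Blue: no assignment then satisfies all the clues, so plug ∉ box-Blue.

box-Blue = {dial, gear, hinge}; box-W = {plug}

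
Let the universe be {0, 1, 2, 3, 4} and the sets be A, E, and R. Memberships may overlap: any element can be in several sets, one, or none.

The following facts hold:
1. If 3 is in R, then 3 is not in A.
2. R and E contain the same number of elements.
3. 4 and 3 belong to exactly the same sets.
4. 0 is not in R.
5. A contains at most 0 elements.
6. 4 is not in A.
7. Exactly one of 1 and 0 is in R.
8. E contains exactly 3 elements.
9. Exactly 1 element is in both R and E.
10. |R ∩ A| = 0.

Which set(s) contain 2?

2: E

From (4): 0 ∉ R.
From (6): 4 ∉ A.
(3): 3 matches 4: 3 ∉ A.
(5): A already has 0, so the rest are out.
(7) (exactly one): 1 ∈ R.
Suppose 2 ∉ E: no assignment then satisfies all the clues, so 2 ∈ E.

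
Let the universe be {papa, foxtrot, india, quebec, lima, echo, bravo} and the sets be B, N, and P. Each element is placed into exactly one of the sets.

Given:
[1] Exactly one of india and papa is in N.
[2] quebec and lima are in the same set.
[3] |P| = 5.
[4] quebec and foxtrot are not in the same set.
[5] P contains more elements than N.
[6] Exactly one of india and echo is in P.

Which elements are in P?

P = {bravo, echo, lima, papa, quebec}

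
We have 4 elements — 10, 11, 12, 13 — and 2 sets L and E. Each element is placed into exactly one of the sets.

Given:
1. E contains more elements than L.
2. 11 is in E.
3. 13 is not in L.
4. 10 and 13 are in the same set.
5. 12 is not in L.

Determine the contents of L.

From (2): 11 ∈ E.
From (3): 13 ∉ L.
From (5): 12 ∉ L.
(4): 10 matches 13: 10 ∉ L.
Only one set left: 10 ∈ E.
Only one set left: 12 ∈ E.
Only one set left: 13 ∈ E.

L = {}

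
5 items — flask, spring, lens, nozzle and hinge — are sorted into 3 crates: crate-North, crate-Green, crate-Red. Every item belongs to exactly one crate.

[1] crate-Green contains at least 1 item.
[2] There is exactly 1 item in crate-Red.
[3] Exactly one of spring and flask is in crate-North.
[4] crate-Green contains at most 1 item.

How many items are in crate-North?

3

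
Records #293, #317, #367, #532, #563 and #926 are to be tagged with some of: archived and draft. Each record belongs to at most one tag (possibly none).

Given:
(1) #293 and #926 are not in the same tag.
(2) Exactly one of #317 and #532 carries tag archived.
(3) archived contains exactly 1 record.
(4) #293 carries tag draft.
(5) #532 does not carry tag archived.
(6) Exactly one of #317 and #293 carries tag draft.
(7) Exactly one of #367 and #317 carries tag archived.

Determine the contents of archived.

From (4): #293 ∈ draft.
From (5): #532 ∉ archived.
(1): #926 ∉ draft.
(2) (exactly one): #317 ∈ archived.
(3): archived already has 1, so the rest are out.

archived = {#317}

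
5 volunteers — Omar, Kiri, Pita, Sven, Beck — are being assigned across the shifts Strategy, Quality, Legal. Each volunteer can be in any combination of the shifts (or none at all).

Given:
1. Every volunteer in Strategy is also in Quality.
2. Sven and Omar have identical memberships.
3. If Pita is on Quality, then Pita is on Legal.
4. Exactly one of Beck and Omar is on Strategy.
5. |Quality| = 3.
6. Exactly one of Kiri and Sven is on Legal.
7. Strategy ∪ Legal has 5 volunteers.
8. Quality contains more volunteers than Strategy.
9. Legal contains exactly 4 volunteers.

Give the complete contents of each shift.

Strategy = {Beck, Kiri}; Quality = {Beck, Kiri, Pita}; Legal = {Beck, Omar, Pita, Sven}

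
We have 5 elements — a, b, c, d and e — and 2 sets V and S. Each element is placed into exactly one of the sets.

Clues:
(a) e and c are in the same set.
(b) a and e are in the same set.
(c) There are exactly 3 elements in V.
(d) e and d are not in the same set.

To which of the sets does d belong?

d: S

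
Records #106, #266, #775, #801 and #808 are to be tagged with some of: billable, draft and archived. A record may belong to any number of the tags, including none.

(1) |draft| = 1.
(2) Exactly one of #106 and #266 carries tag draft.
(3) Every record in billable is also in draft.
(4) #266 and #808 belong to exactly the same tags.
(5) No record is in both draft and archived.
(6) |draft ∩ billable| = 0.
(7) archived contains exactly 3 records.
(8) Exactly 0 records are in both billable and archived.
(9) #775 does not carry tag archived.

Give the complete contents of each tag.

billable = {}; draft = {#106}; archived = {#266, #801, #808}

From (9): #775 ∉ archived.
Suppose #106 ∈ billable: no assignment then satisfies all the clues, so #106 ∉ billable.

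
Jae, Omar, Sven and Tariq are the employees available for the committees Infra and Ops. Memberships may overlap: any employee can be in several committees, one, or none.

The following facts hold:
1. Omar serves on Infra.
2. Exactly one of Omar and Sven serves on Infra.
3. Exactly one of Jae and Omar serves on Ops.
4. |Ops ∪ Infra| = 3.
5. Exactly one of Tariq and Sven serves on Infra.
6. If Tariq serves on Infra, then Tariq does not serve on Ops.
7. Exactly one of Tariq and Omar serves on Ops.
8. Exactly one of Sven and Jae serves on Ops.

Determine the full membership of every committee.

Infra = {Omar, Tariq}; Ops = {Omar, Sven}

From (1): Omar ∈ Infra.
(2) (exactly one): Sven ∉ Infra.
(5) (exactly one): Tariq ∈ Infra.
(6): Tariq ∉ Ops.
(7) (exactly one): Omar ∈ Ops.
(3) (exactly one): Jae ∉ Ops.
(8) (exactly one): Sven ∈ Ops.
Suppose Jae ∈ Infra: no assignment then satisfies all the clues, so Jae ∉ Infra.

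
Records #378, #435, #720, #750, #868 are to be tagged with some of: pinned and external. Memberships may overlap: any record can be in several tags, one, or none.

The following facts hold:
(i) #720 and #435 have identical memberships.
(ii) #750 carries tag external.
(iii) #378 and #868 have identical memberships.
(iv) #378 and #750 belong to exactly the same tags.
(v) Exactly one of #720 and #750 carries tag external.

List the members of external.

From (ii): #750 ∈ external.
(iv): #378 matches #750: #378 ∈ external.
(v) (exactly one): #720 ∉ external.
(i): #435 matches #720: #435 ∉ external.
(iii): #868 matches #378: #868 ∈ external.

external = {#378, #750, #868}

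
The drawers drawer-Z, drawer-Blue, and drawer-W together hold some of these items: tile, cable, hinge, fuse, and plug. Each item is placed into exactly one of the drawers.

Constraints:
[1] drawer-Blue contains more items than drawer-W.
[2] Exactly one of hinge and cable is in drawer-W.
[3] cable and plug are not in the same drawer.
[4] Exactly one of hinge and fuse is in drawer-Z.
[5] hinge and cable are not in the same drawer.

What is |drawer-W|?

1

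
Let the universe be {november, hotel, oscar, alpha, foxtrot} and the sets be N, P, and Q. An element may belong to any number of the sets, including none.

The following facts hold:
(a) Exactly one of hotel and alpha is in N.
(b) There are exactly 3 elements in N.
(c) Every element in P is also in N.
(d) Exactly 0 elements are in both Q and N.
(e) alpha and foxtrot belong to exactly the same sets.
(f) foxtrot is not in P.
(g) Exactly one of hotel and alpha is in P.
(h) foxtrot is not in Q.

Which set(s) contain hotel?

hotel: N, P

From (f): foxtrot ∉ P.
From (h): foxtrot ∉ Q.
(e): alpha matches foxtrot: alpha ∉ P.
(e): alpha matches foxtrot: alpha ∉ Q.
(g) (exactly one): hotel ∈ P.
(c) with hotel ∈ P: hotel ∈ N.
(a) (exactly one): alpha ∉ N.
(e): foxtrot matches alpha: foxtrot ∉ N.
(b): only 3 candidates remain for N, so all are in.
Suppose hotel ∈ Q: no assignment then satisfies all the clues, so hotel ∉ Q.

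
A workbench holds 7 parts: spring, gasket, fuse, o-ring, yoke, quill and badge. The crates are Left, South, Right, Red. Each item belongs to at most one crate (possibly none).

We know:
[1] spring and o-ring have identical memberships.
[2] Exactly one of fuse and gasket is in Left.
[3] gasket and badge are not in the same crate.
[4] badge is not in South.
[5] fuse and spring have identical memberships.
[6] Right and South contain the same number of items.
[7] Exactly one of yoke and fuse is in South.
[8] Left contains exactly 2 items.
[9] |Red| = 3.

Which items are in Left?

Left = {gasket, quill}

From (4): badge ∉ South.
Suppose spring ∈ Left: no assignment then satisfies all the clues, so spring ∉ Left.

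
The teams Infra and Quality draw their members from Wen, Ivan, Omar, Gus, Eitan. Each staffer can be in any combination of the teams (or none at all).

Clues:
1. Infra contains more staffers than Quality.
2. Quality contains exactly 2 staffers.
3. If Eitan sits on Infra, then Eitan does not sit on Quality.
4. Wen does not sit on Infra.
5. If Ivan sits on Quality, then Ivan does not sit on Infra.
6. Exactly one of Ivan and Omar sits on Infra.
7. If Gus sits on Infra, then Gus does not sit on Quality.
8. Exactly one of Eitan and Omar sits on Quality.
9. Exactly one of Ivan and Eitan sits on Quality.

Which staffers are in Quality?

Quality = {Ivan, Omar}

From (4): Wen ∉ Infra.
Suppose Wen ∈ Quality: no assignment then satisfies all the clues, so Wen ∉ Quality.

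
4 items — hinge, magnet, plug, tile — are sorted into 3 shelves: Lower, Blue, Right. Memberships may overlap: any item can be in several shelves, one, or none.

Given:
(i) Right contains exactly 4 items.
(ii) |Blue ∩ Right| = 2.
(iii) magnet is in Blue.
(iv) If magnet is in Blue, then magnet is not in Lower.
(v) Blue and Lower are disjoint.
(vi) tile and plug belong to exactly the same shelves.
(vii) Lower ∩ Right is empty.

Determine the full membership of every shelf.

Lower = {}; Blue = {hinge, magnet}; Right = {hinge, magnet, plug, tile}

From (iii): magnet ∈ Blue.
(i): only 4 candidates remain for Right, so all are in.
(iv): magnet ∉ Lower.
(vii) (disjoint): hinge ∉ Lower.
(vii) (disjoint): plug ∉ Lower.
(vii) (disjoint): tile ∉ Lower.
Suppose hinge ∉ Blue: no assignment then satisfies all the clues, so hinge ∈ Blue.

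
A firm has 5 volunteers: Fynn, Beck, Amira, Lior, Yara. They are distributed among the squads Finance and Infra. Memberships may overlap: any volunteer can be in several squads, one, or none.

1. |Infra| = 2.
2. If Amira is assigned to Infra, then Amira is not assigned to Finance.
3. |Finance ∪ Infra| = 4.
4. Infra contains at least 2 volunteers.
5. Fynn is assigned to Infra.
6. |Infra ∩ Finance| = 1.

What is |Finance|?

3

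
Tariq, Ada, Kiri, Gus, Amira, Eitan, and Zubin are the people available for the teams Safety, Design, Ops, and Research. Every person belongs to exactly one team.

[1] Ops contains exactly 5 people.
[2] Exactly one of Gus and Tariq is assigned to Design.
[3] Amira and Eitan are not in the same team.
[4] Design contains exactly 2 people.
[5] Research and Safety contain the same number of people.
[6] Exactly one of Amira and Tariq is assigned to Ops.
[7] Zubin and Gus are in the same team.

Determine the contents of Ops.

Ops = {Ada, Amira, Gus, Kiri, Zubin}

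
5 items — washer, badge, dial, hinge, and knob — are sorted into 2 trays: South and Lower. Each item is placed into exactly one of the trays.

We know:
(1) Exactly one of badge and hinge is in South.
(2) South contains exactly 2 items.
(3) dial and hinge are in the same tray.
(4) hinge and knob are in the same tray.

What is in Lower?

Lower = {dial, hinge, knob}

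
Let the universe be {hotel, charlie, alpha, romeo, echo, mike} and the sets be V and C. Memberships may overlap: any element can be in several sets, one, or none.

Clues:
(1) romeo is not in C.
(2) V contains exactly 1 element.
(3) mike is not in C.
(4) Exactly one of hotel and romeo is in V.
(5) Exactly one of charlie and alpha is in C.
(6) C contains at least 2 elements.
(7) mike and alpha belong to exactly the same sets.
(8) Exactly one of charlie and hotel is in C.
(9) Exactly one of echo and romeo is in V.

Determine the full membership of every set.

V = {romeo}; C = {charlie, echo}

From (1): romeo ∉ C.
From (3): mike ∉ C.
(7): alpha matches mike: alpha ∉ C.
(5) (exactly one): charlie ∈ C.
(8) (exactly one): hotel ∉ C.
(6): only 2 candidates remain for C, so all are in.
Suppose hotel ∈ V: no assignment then satisfies all the clues, so hotel ∉ V.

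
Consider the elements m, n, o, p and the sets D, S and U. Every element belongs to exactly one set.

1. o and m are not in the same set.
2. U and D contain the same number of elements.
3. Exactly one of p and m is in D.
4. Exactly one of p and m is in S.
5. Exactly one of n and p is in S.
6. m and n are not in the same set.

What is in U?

U = {n}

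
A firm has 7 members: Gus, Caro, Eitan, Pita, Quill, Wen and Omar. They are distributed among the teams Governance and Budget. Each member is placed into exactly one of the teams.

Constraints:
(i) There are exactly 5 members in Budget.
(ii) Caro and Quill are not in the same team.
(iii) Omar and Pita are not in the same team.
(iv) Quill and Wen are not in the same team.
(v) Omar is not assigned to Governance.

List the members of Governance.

Governance = {Pita, Quill}

From (v): Omar ∉ Governance.
Only one team left: Omar ∈ Budget.
(iii): Pita ∉ Budget.
Only one team left: Pita ∈ Governance.
Suppose Gus ∈ Governance: no assignment then satisfies all the clues, so Gus ∉ Governance.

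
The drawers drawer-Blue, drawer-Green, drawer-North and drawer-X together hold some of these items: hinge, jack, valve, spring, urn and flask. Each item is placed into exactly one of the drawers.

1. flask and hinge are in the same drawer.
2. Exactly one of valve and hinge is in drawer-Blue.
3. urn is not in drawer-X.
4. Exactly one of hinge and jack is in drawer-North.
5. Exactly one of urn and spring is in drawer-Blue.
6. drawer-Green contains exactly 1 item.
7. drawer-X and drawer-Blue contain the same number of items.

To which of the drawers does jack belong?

jack: drawer-North

From (3): urn ∉ drawer-X.
Suppose jack ∈ drawer-Blue: no assignment then satisfies all the clues, so jack ∉ drawer-Blue.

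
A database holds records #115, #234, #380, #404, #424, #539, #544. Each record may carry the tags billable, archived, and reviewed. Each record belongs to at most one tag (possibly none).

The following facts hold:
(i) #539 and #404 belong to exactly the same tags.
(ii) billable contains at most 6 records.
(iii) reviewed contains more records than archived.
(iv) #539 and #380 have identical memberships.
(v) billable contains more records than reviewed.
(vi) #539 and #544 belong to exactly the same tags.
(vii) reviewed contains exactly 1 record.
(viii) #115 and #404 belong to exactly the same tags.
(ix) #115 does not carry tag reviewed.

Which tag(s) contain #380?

#380: billable

From (ix): #115 ∉ reviewed.
(viii): #404 matches #115: #404 ∉ reviewed.
(i): #539 matches #404: #539 ∉ reviewed.
(iv): #380 matches #539: #380 ∉ reviewed.
(vi): #544 matches #539: #544 ∉ reviewed.
Suppose #380 ∉ billable: no assignment then satisfies all the clues, so #380 ∈ billable.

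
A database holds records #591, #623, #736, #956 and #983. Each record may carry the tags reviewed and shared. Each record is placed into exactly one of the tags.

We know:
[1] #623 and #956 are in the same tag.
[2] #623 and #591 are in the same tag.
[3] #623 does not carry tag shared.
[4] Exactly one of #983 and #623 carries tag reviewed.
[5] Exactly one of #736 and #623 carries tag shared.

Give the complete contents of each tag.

From (3): #623 ∉ shared.
(1): #956 matches #623: #956 ∉ shared.
(2): #591 matches #623: #591 ∉ shared.
(5) (exactly one): #736 ∈ shared.
Only one tag left: #591 ∈ reviewed.
Only one tag left: #623 ∈ reviewed.
Only one tag left: #956 ∈ reviewed.
(4) (exactly one): #983 ∉ reviewed.
Only one tag left: #983 ∈ shared.

reviewed = {#591, #623, #956}; shared = {#736, #983}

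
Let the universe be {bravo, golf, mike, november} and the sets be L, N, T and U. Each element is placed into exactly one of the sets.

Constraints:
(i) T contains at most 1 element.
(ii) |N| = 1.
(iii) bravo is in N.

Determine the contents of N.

From (iii): bravo ∈ N.
(ii): N already has 1, so the rest are out.

N = {bravo}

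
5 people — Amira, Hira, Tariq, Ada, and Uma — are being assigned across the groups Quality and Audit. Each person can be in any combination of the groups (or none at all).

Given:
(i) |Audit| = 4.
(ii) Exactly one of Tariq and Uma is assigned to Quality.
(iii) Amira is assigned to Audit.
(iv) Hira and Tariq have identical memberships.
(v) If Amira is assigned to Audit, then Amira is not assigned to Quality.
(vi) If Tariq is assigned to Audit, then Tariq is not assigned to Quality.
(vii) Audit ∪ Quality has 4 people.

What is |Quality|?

1

From (iii): Amira ∈ Audit.
(v): Amira ∉ Quality.
Suppose Hira ∈ Quality: no assignment then satisfies all the clues, so Hira ∉ Quality.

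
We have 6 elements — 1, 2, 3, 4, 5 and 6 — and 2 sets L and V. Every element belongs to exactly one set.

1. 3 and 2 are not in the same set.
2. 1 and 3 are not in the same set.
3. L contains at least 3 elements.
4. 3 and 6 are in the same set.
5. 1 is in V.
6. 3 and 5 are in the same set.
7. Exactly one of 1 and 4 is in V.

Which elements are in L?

L = {3, 4, 5, 6}

From (5): 1 ∈ V.
(2): 3 ∉ V.
(4): 6 matches 3: 6 ∉ V.
(6): 5 matches 3: 5 ∉ V.
(7) (exactly one): 4 ∉ V.
Only one set left: 3 ∈ L.
Only one set left: 4 ∈ L.
Only one set left: 5 ∈ L.
Only one set left: 6 ∈ L.
(1): 2 ∉ L.
Only one set left: 2 ∈ V.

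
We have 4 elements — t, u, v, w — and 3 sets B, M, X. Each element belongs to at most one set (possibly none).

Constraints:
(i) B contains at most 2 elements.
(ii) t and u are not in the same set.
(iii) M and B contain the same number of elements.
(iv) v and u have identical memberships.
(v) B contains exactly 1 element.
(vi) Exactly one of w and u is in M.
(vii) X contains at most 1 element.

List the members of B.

B = {t}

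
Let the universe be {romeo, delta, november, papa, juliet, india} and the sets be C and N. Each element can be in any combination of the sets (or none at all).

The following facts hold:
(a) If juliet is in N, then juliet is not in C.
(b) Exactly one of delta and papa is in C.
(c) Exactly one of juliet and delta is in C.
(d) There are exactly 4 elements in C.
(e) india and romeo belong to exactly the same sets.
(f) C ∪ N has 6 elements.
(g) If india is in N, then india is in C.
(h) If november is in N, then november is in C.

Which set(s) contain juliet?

juliet: N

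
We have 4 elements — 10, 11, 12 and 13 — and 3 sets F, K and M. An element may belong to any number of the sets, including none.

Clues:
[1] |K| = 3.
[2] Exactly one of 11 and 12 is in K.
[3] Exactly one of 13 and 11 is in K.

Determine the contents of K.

K = {10, 12, 13}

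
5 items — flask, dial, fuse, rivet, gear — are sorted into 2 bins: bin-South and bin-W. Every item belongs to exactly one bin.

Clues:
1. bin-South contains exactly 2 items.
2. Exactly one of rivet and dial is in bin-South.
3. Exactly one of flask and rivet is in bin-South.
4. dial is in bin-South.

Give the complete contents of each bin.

From (4): dial ∈ bin-South.
(2) (exactly one): rivet ∉ bin-South.
(3) (exactly one): flask ∈ bin-South.
Only one bin left: rivet ∈ bin-W.
(1): bin-South already has 2, so the rest are out.
Only one bin left: fuse ∈ bin-W.
Only one bin left: gear ∈ bin-W.

bin-South = {dial, flask}; bin-W = {fuse, gear, rivet}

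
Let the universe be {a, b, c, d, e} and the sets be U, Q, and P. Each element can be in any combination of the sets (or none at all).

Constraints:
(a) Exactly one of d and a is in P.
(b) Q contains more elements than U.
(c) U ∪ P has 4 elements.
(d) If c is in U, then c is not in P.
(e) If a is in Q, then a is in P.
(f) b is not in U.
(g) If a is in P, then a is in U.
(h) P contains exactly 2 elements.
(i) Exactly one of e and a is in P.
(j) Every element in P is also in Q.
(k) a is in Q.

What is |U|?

3

From (f): b ∉ U.
From (k): a ∈ Q.
(e): a ∈ P.
(g): a ∈ U.
(i) (exactly one): e ∉ P.
(a) (exactly one): d ∉ P.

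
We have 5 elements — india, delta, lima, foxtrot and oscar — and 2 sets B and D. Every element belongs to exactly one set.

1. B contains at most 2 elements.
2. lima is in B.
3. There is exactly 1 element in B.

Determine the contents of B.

From (2): lima ∈ B.
(3): B already has 1, so the rest are out.
Only one set left: india ∈ D.
Only one set left: delta ∈ D.
Only one set left: foxtrot ∈ D.
Only one set left: oscar ∈ D.

B = {lima}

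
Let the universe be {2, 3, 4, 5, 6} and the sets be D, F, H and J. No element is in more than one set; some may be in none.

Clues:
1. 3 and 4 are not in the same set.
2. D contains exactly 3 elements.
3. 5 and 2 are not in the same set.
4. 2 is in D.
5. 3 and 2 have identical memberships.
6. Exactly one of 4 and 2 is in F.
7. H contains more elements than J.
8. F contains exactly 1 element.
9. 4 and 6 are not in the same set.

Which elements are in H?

From (4): 2 ∈ D.
(3): 5 ∉ D.
(5): 3 matches 2: 3 ∈ D.
(6) (exactly one): 4 ∈ F.
(8): F already has 1, so the rest are out.
(2): only 3 candidates remain for D, so all are in.
Suppose 5 ∉ H: no assignment then satisfies all the clues, so 5 ∈ H.

H = {5}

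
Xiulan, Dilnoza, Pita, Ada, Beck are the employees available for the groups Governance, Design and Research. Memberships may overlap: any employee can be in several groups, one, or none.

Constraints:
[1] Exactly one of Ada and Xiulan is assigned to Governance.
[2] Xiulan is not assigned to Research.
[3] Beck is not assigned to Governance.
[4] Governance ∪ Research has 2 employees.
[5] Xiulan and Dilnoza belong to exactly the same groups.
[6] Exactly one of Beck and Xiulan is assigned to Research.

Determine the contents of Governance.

Governance = {Ada}

From (2): Xiulan ∉ Research.
From (3): Beck ∉ Governance.
(5): Dilnoza matches Xiulan: Dilnoza ∉ Research.
(6) (exactly one): Beck ∈ Research.
Suppose Xiulan ∈ Governance: no assignment then satisfies all the clues, so Xiulan ∉ Governance.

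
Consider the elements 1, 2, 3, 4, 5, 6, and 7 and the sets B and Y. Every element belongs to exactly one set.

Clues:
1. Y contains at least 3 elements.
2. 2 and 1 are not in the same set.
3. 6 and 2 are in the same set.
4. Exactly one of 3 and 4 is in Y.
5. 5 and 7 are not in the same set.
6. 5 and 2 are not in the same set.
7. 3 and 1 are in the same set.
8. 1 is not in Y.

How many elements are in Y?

From (8): 1 ∉ Y.
(7): 3 matches 1: 3 ∉ Y.
Only one set left: 1 ∈ B.
Only one set left: 3 ∈ B.
(2): 2 ∉ B.
(3): 6 matches 2: 6 ∉ B.
(4) (exactly one): 4 ∈ Y.
Only one set left: 2 ∈ Y.
Only one set left: 6 ∈ Y.
(6): 5 ∉ Y.
Only one set left: 5 ∈ B.
Only one set left: 7 ∈ Y.

4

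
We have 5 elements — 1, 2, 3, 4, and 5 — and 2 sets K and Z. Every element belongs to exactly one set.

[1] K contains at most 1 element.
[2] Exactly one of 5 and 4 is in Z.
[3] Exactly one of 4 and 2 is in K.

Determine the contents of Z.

Z = {1, 2, 3, 5}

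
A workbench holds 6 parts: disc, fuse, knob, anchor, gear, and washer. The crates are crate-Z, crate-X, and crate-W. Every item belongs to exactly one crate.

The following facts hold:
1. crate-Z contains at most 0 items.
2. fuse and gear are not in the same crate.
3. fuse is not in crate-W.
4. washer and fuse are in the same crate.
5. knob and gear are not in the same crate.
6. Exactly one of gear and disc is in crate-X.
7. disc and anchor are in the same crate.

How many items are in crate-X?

From (3): fuse ∉ crate-W.
(1): crate-Z already has 0, so the rest are out.
(4): washer matches fuse: washer ∉ crate-W.
Only one crate left: fuse ∈ crate-X.
Only one crate left: washer ∈ crate-X.
(2): gear ∉ crate-X.
(6) (exactly one): disc ∈ crate-X.
(7): anchor matches disc: anchor ∈ crate-X.
Only one crate left: gear ∈ crate-W.
(5): knob ∉ crate-W.
Only one crate left: knob ∈ crate-X.

5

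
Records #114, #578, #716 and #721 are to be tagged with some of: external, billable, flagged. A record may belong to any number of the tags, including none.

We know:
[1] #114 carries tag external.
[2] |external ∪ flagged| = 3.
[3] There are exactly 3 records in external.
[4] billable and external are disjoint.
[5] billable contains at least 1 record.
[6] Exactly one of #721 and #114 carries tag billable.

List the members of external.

From (1): #114 ∈ external.
(4) (disjoint): #114 ∉ billable.
(6) (exactly one): #721 ∈ billable.
(4) (disjoint): #721 ∉ external.
(3): only 3 candidates remain for external, so all are in.
(4) (disjoint): #578 ∉ billable.
(4) (disjoint): #716 ∉ billable.

external = {#114, #578, #716}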